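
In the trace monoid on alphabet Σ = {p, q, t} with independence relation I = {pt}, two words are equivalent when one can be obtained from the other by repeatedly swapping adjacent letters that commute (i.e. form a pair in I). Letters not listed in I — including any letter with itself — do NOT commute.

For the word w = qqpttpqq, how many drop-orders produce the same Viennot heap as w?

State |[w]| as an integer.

drop 0:q onto floor
drop 1:q onto {0:q}
drop 2:p onto {1:q}
drop 3:t onto {1:q}
drop 4:t onto {3:t}
drop 5:p onto {2:p}
drop 6:q onto {4:t, 5:p}
drop 7:q onto {6:q}
ground layer = {0:q}
drop-orders for the pieces not yet dropped (sum over which currently-grounded one goes next):
  1 to go: {7} 1
  2 to go: {6,7} 1
  3 to go: {4,6,7} 1  {5,6,7} 1
  4 to go: {2,5,6,7} 1  {3,4,6,7} 1  {4,5,6,7} 2
  5 to go: {2,4,5,6,7} 3  {3,4,5,6,7} 3
  6 to go: {2,3,4,5,6,7} 6
  if 0:q drops first: 6 orders

6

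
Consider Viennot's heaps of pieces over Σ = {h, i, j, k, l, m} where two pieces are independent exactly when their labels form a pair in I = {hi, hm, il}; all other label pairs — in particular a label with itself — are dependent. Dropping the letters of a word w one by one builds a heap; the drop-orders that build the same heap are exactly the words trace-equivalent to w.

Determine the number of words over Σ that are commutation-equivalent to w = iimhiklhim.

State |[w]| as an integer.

drop 0:i onto floor
drop 1:i onto {0:i}
drop 2:m onto {1:i}
drop 3:h onto floor
drop 4:i onto {2:m}
drop 5:k onto {3:h, 4:i}
drop 6:l onto {5:k}
drop 7:h onto {6:l}
drop 8:i onto {5:k}
drop 9:m onto {6:l, 8:i}
ground layer = {0:i, 3:h}
drop-orders for the pieces not yet dropped (sum over which currently-grounded one goes next):
  1 to go: {7} 1  {9} 1
  2 to go: {7,9} 2  {8,9} 1
  3 to go: {6,7,9} 2  {7,8,9} 3
  4 to go: {6,7,8,9} 5
  5 to go: {5,6,7,8,9} 5
  6 to go: {3,5,6,7,8,9} 5  {4,5,6,7,8,9} 5
  7 to go: {2,4,5,6,7,8,9} 5  {3,4,5,6,7,8,9} 10
  8 to go: {1,2,4,5,6,7,8,9} 5  {2,3,4,5,6,7,8,9} 15
  if 0:i drops first: 20 orders
  if 3:h drops first: 5 orders
heap linearizations: 25

25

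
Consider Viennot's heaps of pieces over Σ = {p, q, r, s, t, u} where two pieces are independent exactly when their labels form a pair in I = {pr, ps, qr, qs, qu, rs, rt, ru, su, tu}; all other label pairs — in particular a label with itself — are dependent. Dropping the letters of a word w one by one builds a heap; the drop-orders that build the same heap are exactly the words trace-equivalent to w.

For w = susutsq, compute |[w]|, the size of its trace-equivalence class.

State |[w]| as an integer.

42

#0=s has no predecessor
#1=u has no predecessor
#2=s depends on [0:s]
#3=u depends on [1:u]
#4=t depends on [2:s]
#5=s depends on [4:t]
#6=q depends on [4:t]
sources: [0:s, 1:u]
N(rest) = Σ N(rest − s) over sources s of rest; N(one piece) = 1:
  size 1 → [3]=1  [5]=1  [6]=1
  size 2 → [1,3]=1  [3,5]=2  [3,6]=2  [5,6]=2
  size 3 → [1,3,5]=3  [1,3,6]=3  [3,5,6]=6  [4,5,6]=2
  size 4 → [1,3,5,6]=12  [2,4,5,6]=2  [3,4,5,6]=8
  size 5 → [0,2,4,5,6]=2  [1,3,4,5,6]=20  [2,3,4,5,6]=10
  first=0(s) contributes 30
  first=1(u) contributes 12
|[w]| = 42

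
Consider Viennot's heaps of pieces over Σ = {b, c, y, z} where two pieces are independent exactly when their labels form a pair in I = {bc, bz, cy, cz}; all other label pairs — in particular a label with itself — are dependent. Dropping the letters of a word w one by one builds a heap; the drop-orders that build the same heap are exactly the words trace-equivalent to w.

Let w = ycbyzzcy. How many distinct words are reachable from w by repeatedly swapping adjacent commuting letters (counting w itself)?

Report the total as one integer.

#0=y has no predecessor
#1=c has no predecessor
#2=b depends on [0:y]
#3=y depends on [2:b]
#4=z depends on [3:y]
#5=z depends on [4:z]
#6=c depends on [1:c]
#7=y depends on [5:z]
sources: [0:y, 1:c]
N(rest) = Σ N(rest − s) over sources s of rest; N(one piece) = 1:
  size 1 → [6]=1  [7]=1
  size 2 → [1,6]=1  [5,7]=1  [6,7]=2
  size 3 → [1,6,7]=3  [4,5,7]=1  [5,6,7]=3
  size 4 → [1,5,6,7]=6  [3,4,5,7]=1  [4,5,6,7]=4
  size 5 → [1,4,5,6,7]=10  [2,3,4,5,7]=1  [3,4,5,6,7]=5
  size 6 → [0,2,3,4,5,7]=1  [1,3,4,5,6,7]=15  [2,3,4,5,6,7]=6
  first=0(y) contributes 21
  first=1(c) contributes 7
|[w]| = 28

28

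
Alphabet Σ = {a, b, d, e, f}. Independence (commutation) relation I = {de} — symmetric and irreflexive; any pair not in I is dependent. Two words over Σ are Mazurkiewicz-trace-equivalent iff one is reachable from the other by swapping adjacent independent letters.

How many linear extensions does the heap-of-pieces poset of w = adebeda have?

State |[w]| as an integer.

0(a) covers ∅
1(d) covers 0:a
2(e) covers 0:a
3(b) covers 1:d, 2:e
4(e) covers 3:b
5(d) covers 3:b
6(a) covers 4:e, 5:d
floor of heap: 0:a
completions by unplaced set U, small U first (add the entries for U minus each lowest piece of U):
  |U|=1: {6}:1
  |U|=2: {4,6}:1  {5,6}:1
  |U|=3: {4,5,6}:2
  |U|=4: {3,4,5,6}:2
  |U|=5: {1,3,4,5,6}:2  {2,3,4,5,6}:2
  start at 0(a): 4

4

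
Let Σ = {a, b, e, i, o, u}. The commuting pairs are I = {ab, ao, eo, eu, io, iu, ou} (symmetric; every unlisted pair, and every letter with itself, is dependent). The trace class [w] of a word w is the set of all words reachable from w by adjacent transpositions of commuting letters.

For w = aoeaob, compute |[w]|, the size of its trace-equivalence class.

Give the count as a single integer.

#0=a has no predecessor
#1=o has no predecessor
#2=e depends on [0:a]
#3=a depends on [2:e]
#4=o depends on [1:o]
#5=b depends on [2:e, 4:o]
sources: [0:a, 1:o]
N(rest) = Σ N(rest − s) over sources s of rest; N(one piece) = 1:
  size 1 → [3]=1  [5]=1
  size 2 → [3,5]=2  [4,5]=1
  size 3 → [1,4,5]=1  [2,3,5]=2  [3,4,5]=3
  size 4 → [0,2,3,5]=2  [1,3,4,5]=4  [2,3,4,5]=5
  first=0(a) contributes 9
  first=1(o) contributes 7
|[w]| = 16

16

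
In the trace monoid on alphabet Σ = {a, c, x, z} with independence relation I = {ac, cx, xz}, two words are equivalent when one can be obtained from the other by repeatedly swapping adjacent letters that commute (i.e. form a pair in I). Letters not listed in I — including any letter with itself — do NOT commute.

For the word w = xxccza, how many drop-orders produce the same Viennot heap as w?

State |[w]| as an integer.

10

drop 0:x onto floor
drop 1:x onto {0:x}
drop 2:c onto floor
drop 3:c onto {2:c}
drop 4:z onto {3:c}
drop 5:a onto {1:x, 4:z}
ground layer = {0:x, 2:c}
drop-orders for the pieces not yet dropped (sum over which currently-grounded one goes next):
  1 to go: {5} 1
  2 to go: {1,5} 1  {4,5} 1
  3 to go: {0,1,5} 1  {1,4,5} 2  {3,4,5} 1
  4 to go: {0,1,4,5} 3  {1,3,4,5} 3  {2,3,4,5} 1
  if 0:x drops first: 4 orders
  if 2:c drops first: 6 orders
heap linearizations: 10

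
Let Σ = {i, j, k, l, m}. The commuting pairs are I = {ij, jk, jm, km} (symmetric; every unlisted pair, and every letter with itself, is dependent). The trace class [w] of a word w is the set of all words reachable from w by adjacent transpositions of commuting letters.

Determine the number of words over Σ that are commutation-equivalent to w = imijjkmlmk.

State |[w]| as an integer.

0(i) covers ∅
1(m) covers 0:i
2(i) covers 1:m
3(j) covers ∅
4(j) covers 3:j
5(k) covers 2:i
6(m) covers 2:i
7(l) covers 4:j, 5:k, 6:m
8(m) covers 7:l
9(k) covers 7:l
floor of heap: 0:i, 3:j
completions by unplaced set U, small U first (add the entries for U minus each lowest piece of U):
  |U|=1: {8}:1  {9}:1
  |U|=2: {8,9}:2
  |U|=3: {7,8,9}:2
  |U|=4: {4,7,8,9}:2  {5,7,8,9}:2  {6,7,8,9}:2
  |U|=5: {3,4,7,8,9}:2  {4,5,7,8,9}:4  {4,6,7,8,9}:4  {5,6,7,8,9}:4
  |U|=6: {2,5,6,7,8,9}:4  {3,4,5,7,8,9}:6  {3,4,6,7,8,9}:6  {4,5,6,7,8,9}:12
  |U|=7: {1,2,5,6,7,8,9}:4  {2,4,5,6,7,8,9}:16  {3,4,5,6,7,8,9}:24
  |U|=8: {0,1,2,5,6,7,8,9}:4  {1,2,4,5,6,7,8,9}:20  {2,3,4,5,6,7,8,9}:40
  start at 0(i): 60
  start at 3(j): 24
sum over floor = 84

84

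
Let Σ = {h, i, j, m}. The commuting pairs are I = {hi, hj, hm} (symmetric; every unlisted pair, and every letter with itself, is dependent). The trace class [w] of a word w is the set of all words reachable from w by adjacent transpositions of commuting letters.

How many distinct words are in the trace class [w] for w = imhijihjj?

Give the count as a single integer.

36

drop 0:i onto floor
drop 1:m onto {0:i}
drop 2:h onto floor
drop 3:i onto {1:m}
drop 4:j onto {3:i}
drop 5:i onto {4:j}
drop 6:h onto {2:h}
drop 7:j onto {5:i}
drop 8:j onto {7:j}
ground layer = {0:i, 2:h}
drop-orders for the pieces not yet dropped (sum over which currently-grounded one goes next):
  1 to go: {6} 1  {8} 1
  2 to go: {2,6} 1  {6,8} 2  {7,8} 1
  3 to go: {2,6,8} 3  {5,7,8} 1  {6,7,8} 3
  4 to go: {2,6,7,8} 6  {4,5,7,8} 1  {5,6,7,8} 4
  5 to go: {2,5,6,7,8} 10  {3,4,5,7,8} 1  {4,5,6,7,8} 5
  6 to go: {1,3,4,5,7,8} 1  {2,4,5,6,7,8} 15  {3,4,5,6,7,8} 6
  7 to go: {0,1,3,4,5,7,8} 1  {1,3,4,5,6,7,8} 7  {2,3,4,5,6,7,8} 21
  if 0:i drops first: 28 orders
  if 2:h drops first: 8 orders
heap linearizations: 36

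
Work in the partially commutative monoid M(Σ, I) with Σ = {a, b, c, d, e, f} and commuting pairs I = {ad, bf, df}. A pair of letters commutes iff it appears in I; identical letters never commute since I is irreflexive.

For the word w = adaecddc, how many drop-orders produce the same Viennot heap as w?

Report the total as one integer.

drop 0:a onto floor
drop 1:d onto floor
drop 2:a onto {0:a}
drop 3:e onto {1:d, 2:a}
drop 4:c onto {3:e}
drop 5:d onto {4:c}
drop 6:d onto {5:d}
drop 7:c onto {6:d}
ground layer = {0:a, 1:d}
drop-orders for the pieces not yet dropped (sum over which currently-grounded one goes next):
  1 to go: {7} 1
  2 to go: {6,7} 1
  3 to go: {5,6,7} 1
  4 to go: {4,5,6,7} 1
  5 to go: {3,4,5,6,7} 1
  6 to go: {1,3,4,5,6,7} 1  {2,3,4,5,6,7} 1
  if 0:a drops first: 2 orders
  if 1:d drops first: 1 orders
heap linearizations: 3

3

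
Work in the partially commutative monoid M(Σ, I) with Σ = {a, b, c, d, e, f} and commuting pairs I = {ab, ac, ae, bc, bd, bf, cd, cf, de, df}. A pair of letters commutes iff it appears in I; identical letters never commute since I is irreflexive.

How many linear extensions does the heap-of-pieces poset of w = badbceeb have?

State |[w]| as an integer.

84

piece 0:b — minimal
piece 1:a — minimal
piece 2:d rests on {1:a}
piece 3:b rests on {0:b}
piece 4:c — minimal
piece 5:e rests on {3:b, 4:c}
piece 6:e rests on {5:e}
piece 7:b rests on {6:e}
minimal pieces: {0:b, 1:a, 4:c}
ways to finish when only these pieces remain (= sum over removing one remaining piece with nothing left below it):
  1 left: {2}→1  {7}→1
  2 left: {1,2}→1  {2,7}→2  {6,7}→1
  3 left: {1,2,7}→3  {2,6,7}→3  {5,6,7}→1
  4 left: {1,2,6,7}→6  {2,5,6,7}→4  {3,5,6,7}→1  {4,5,6,7}→1
  5 left: {0,3,5,6,7}→1  {1,2,5,6,7}→10  {2,3,5,6,7}→5  {2,4,5,6,7}→5  {3,4,5,6,7}→2
  6 left: {0,2,3,5,6,7}→6  {0,3,4,5,6,7}→3  {1,2,3,5,6,7}→15  {1,2,4,5,6,7}→15  {2,3,4,5,6,7}→12
  placing 0:b first → 42 extensions
  placing 1:a first → 21 extensions
  placing 4:c first → 21 extensions
total linear extensions = 84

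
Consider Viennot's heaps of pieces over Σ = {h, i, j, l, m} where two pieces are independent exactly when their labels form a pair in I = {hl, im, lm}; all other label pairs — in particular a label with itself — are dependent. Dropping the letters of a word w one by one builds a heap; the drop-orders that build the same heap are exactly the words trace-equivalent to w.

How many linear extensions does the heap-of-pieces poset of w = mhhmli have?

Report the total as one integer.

9

piece 0:m — minimal
piece 1:h rests on {0:m}
piece 2:h rests on {1:h}
piece 3:m rests on {2:h}
piece 4:l — minimal
piece 5:i rests on {2:h, 4:l}
minimal pieces: {0:m, 4:l}
ways to finish when only these pieces remain (= sum over removing one remaining piece with nothing left below it):
  1 left: {3}→1  {5}→1
  2 left: {3,5}→2  {4,5}→1
  3 left: {2,3,5}→2  {3,4,5}→3
  4 left: {1,2,3,5}→2  {2,3,4,5}→5
  placing 0:m first → 7 extensions
  placing 4:l first → 2 extensions
total linear extensions = 9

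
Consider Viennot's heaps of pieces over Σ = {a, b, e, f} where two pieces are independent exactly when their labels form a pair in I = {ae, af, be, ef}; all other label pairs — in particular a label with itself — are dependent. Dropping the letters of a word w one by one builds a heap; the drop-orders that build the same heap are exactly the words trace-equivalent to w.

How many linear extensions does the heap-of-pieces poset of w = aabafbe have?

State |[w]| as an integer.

14

#0=a has no predecessor
#1=a depends on [0:a]
#2=b depends on [1:a]
#3=a depends on [2:b]
#4=f depends on [2:b]
#5=b depends on [3:a, 4:f]
#6=e has no predecessor
sources: [0:a, 6:e]
N(rest) = Σ N(rest − s) over sources s of rest; N(one piece) = 1:
  size 1 → [5]=1  [6]=1
  size 2 → [3,5]=1  [4,5]=1  [5,6]=2
  size 3 → [3,4,5]=2  [3,5,6]=3  [4,5,6]=3
  size 4 → [2,3,4,5]=2  [3,4,5,6]=8
  size 5 → [1,2,3,4,5]=2  [2,3,4,5,6]=10
  first=0(a) contributes 12
  first=6(e) contributes 2
|[w]| = 14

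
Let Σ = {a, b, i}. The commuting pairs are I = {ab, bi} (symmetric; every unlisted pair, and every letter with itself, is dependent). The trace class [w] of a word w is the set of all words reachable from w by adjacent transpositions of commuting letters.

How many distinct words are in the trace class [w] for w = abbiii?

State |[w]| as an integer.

piece 0:a — minimal
piece 1:b — minimal
piece 2:b rests on {1:b}
piece 3:i rests on {0:a}
piece 4:i rests on {3:i}
piece 5:i rests on {4:i}
minimal pieces: {0:a, 1:b}
ways to finish when only these pieces remain (= sum over removing one remaining piece with nothing left below it):
  1 left: {2}→1  {5}→1
  2 left: {1,2}→1  {2,5}→2  {4,5}→1
  3 left: {1,2,5}→3  {2,4,5}→3  {3,4,5}→1
  4 left: {0,3,4,5}→1  {1,2,4,5}→6  {2,3,4,5}→4
  placing 0:a first → 10 extensions
  placing 1:b first → 5 extensions
total linear extensions = 15

15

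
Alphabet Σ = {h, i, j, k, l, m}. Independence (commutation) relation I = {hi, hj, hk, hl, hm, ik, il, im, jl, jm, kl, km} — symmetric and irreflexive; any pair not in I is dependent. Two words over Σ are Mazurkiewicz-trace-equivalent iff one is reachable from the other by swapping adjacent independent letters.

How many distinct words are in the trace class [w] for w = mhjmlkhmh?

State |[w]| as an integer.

1260

drop 0:m onto floor
drop 1:h onto floor
drop 2:j onto floor
drop 3:m onto {0:m}
drop 4:l onto {3:m}
drop 5:k onto {2:j}
drop 6:h onto {1:h}
drop 7:m onto {4:l}
drop 8:h onto {6:h}
ground layer = {0:m, 1:h, 2:j}
drop-orders for the pieces not yet dropped (sum over which currently-grounded one goes next):
  1 to go: {5} 1  {7} 1  {8} 1
  2 to go: {2,5} 1  {4,7} 1  {5,7} 2  {5,8} 2  {6,8} 1  {7,8} 2
  3 to go: {1,6,8} 1  {2,5,7} 3  {2,5,8} 3  {3,4,7} 1  {4,5,7} 3  {4,7,8} 3  {5,6,8} 3  {5,7,8} 6  {6,7,8} 3
  4 to go: {0,3,4,7} 1  {1,5,6,8} 4  {1,6,7,8} 4  {2,4,5,7} 6  {2,5,6,8} 6  {2,5,7,8} 12  {3,4,5,7} 4  {3,4,7,8} 4  {4,5,7,8} 12  {4,6,7,8} 6  {5,6,7,8} 12
  5 to go: {0,3,4,5,7} 5  {0,3,4,7,8} 5  {1,2,5,6,8} 10  {1,4,6,7,8} 10  {1,5,6,7,8} 20  {2,3,4,5,7} 10  {2,4,5,7,8} 30  {2,5,6,7,8} 30  {3,4,5,7,8} 20  {3,4,6,7,8} 10  {4,5,6,7,8} 30
  6 to go: {0,2,3,4,5,7} 15  {0,3,4,5,7,8} 30  {0,3,4,6,7,8} 15  {1,2,5,6,7,8} 60  {1,3,4,6,7,8} 20  {1,4,5,6,7,8} 60  {2,3,4,5,7,8} 60  {2,4,5,6,7,8} 90  {3,4,5,6,7,8} 60
  7 to go: {0,1,3,4,6,7,8} 35  {0,2,3,4,5,7,8} 105  {0,3,4,5,6,7,8} 105  {1,2,4,5,6,7,8} 210  {1,3,4,5,6,7,8} 140  {2,3,4,5,6,7,8} 210
  if 0:m drops first: 560 orders
  if 1:h drops first: 420 orders
  if 2:j drops first: 280 orders
heap linearizations: 1260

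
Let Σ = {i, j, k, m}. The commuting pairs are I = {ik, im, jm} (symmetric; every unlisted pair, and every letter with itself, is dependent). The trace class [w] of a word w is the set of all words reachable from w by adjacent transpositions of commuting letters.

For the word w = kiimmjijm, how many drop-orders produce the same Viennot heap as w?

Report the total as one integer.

111

#0=k has no predecessor
#1=i has no predecessor
#2=i depends on [1:i]
#3=m depends on [0:k]
#4=m depends on [3:m]
#5=j depends on [0:k, 2:i]
#6=i depends on [5:j]
#7=j depends on [6:i]
#8=m depends on [4:m]
sources: [0:k, 1:i]
N(rest) = Σ N(rest − s) over sources s of rest; N(one piece) = 1:
  size 1 → [7]=1  [8]=1
  size 2 → [4,8]=1  [6,7]=1  [7,8]=2
  size 3 → [3,4,8]=1  [4,7,8]=3  [5,6,7]=1  [6,7,8]=3
  size 4 → [2,5,6,7]=1  [3,4,7,8]=4  [4,6,7,8]=6  [5,6,7,8]=4
  size 5 → [1,2,5,6,7]=1  [2,5,6,7,8]=5  [3,4,6,7,8]=10  [4,5,6,7,8]=10
  size 6 → [1,2,5,6,7,8]=6  [2,4,5,6,7,8]=15  [3,4,5,6,7,8]=20
  size 7 → [0,3,4,5,6,7,8]=20  [1,2,4,5,6,7,8]=21  [2,3,4,5,6,7,8]=35
  first=0(k) contributes 56
  first=1(i) contributes 55
|[w]| = 111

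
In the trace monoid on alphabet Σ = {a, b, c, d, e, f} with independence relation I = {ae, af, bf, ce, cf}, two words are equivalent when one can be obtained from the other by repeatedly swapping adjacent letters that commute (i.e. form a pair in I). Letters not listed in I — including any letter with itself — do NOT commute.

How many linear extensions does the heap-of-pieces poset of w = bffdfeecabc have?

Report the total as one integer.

30

drop 0:b onto floor
drop 1:f onto floor
drop 2:f onto {1:f}
drop 3:d onto {0:b, 2:f}
drop 4:f onto {3:d}
drop 5:e onto {4:f}
drop 6:e onto {5:e}
drop 7:c onto {3:d}
drop 8:a onto {7:c}
drop 9:b onto {6:e, 8:a}
drop 10:c onto {9:b}
ground layer = {0:b, 1:f}
drop-orders for the pieces not yet dropped (sum over which currently-grounded one goes next):
  1 to go: {10} 1
  2 to go: {9,10} 1
  3 to go: {6,9,10} 1  {8,9,10} 1
  4 to go: {5,6,9,10} 1  {6,8,9,10} 2  {7,8,9,10} 1
  5 to go: {4,5,6,9,10} 1  {5,6,8,9,10} 3  {6,7,8,9,10} 3
  6 to go: {4,5,6,8,9,10} 4  {5,6,7,8,9,10} 6
  7 to go: {4,5,6,7,8,9,10} 10
  8 to go: {3,4,5,6,7,8,9,10} 10
  9 to go: {0,3,4,5,6,7,8,9,10} 10  {2,3,4,5,6,7,8,9,10} 10
  if 0:b drops first: 10 orders
  if 1:f drops first: 20 orders
heap linearizations: 30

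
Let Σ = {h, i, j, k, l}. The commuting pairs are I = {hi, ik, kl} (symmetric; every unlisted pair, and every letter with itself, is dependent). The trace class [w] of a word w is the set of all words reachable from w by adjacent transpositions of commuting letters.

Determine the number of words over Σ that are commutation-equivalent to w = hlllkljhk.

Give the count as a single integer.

0(h) covers ∅
1(l) covers 0:h
2(l) covers 1:l
3(l) covers 2:l
4(k) covers 0:h
5(l) covers 3:l
6(j) covers 4:k, 5:l
7(h) covers 6:j
8(k) covers 7:h
floor of heap: 0:h
completions by unplaced set U, small U first (add the entries for U minus each lowest piece of U):
  |U|=1: {8}:1
  |U|=2: {7,8}:1
  |U|=3: {6,7,8}:1
  |U|=4: {4,6,7,8}:1  {5,6,7,8}:1
  |U|=5: {3,5,6,7,8}:1  {4,5,6,7,8}:2
  |U|=6: {2,3,5,6,7,8}:1  {3,4,5,6,7,8}:3
  |U|=7: {1,2,3,5,6,7,8}:1  {2,3,4,5,6,7,8}:4
  start at 0(h): 5

5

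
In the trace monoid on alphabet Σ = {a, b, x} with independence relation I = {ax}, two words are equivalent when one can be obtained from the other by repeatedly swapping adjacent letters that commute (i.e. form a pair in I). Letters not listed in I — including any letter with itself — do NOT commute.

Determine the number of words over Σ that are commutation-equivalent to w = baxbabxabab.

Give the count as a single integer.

0(b) covers ∅
1(a) covers 0:b
2(x) covers 0:b
3(b) covers 1:a, 2:x
4(a) covers 3:b
5(b) covers 4:a
6(x) covers 5:b
7(a) covers 5:b
8(b) covers 6:x, 7:a
9(a) covers 8:b
10(b) covers 9:a
floor of heap: 0:b
completions by unplaced set U, small U first (add the entries for U minus each lowest piece of U):
  |U|=1: {10}:1
  |U|=2: {9,10}:1
  |U|=3: {8,9,10}:1
  |U|=4: {6,8,9,10}:1  {7,8,9,10}:1
  |U|=5: {6,7,8,9,10}:2
  |U|=6: {5,6,7,8,9,10}:2
  |U|=7: {4,5,6,7,8,9,10}:2
  |U|=8: {3,4,5,6,7,8,9,10}:2
  |U|=9: {1,3,4,5,6,7,8,9,10}:2  {2,3,4,5,6,7,8,9,10}:2
  start at 0(b): 4

4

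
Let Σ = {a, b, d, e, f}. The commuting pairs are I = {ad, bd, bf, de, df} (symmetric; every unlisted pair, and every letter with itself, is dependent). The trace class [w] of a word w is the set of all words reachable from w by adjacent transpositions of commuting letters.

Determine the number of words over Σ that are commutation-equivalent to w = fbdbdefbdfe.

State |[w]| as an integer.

#0=f has no predecessor
#1=b has no predecessor
#2=d has no predecessor
#3=b depends on [1:b]
#4=d depends on [2:d]
#5=e depends on [0:f, 3:b]
#6=f depends on [5:e]
#7=b depends on [5:e]
#8=d depends on [4:d]
#9=f depends on [6:f]
#10=e depends on [7:b, 9:f]
sources: [0:f, 1:b, 2:d]
N(rest) = Σ N(rest − s) over sources s of rest; N(one piece) = 1:
  size 1 → [8]=1  [10]=1
  size 2 → [4,8]=1  [7,10]=1  [8,10]=2  [9,10]=1
  size 3 → [2,4,8]=1  [4,8,10]=3  [6,9,10]=1  [7,8,10]=3  [7,9,10]=2  [8,9,10]=3
  size 4 → [2,4,8,10]=4  [4,7,8,10]=6  [4,8,9,10]=6  [6,7,9,10]=3  [6,8,9,10]=4  [7,8,9,10]=8
  size 5 → [2,4,7,8,10]=10  [2,4,8,9,10]=10  [4,6,8,9,10]=10  [4,7,8,9,10]=20  [5,6,7,9,10]=3  [6,7,8,9,10]=15
  size 6 → [0,5,6,7,9,10]=3  [2,4,6,8,9,10]=20  [2,4,7,8,9,10]=40  [3,5,6,7,9,10]=3  [4,6,7,8,9,10]=45  [5,6,7,8,9,10]=18
  size 7 → [0,3,5,6,7,9,10]=6  [0,5,6,7,8,9,10]=21  [1,3,5,6,7,9,10]=3  [2,4,6,7,8,9,10]=105  [3,5,6,7,8,9,10]=21  [4,5,6,7,8,9,10]=63
  size 8 → [0,1,3,5,6,7,9,10]=9  [0,3,5,6,7,8,9,10]=48  [0,4,5,6,7,8,9,10]=84  [1,3,5,6,7,8,9,10]=24  [2,4,5,6,7,8,9,10]=168  [3,4,5,6,7,8,9,10]=84
  size 9 → [0,1,3,5,6,7,8,9,10]=81  [0,2,4,5,6,7,8,9,10]=252  [0,3,4,5,6,7,8,9,10]=216  [1,3,4,5,6,7,8,9,10]=108  [2,3,4,5,6,7,8,9,10]=252
  first=0(f) contributes 360
  first=1(b) contributes 720
  first=2(d) contributes 405
|[w]| = 1485

1485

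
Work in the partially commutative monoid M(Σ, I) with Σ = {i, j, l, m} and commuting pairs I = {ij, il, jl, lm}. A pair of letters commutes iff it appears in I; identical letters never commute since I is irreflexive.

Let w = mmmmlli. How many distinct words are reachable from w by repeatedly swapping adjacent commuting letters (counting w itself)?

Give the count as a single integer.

21

piece 0:m — minimal
piece 1:m rests on {0:m}
piece 2:m rests on {1:m}
piece 3:m rests on {2:m}
piece 4:l — minimal
piece 5:l rests on {4:l}
piece 6:i rests on {3:m}
minimal pieces: {0:m, 4:l}
ways to finish when only these pieces remain (= sum over removing one remaining piece with nothing left below it):
  1 left: {5}→1  {6}→1
  2 left: {3,6}→1  {4,5}→1  {5,6}→2
  3 left: {2,3,6}→1  {3,5,6}→3  {4,5,6}→3
  4 left: {1,2,3,6}→1  {2,3,5,6}→4  {3,4,5,6}→6
  5 left: {0,1,2,3,6}→1  {1,2,3,5,6}→5  {2,3,4,5,6}→10
  placing 0:m first → 15 extensions
  placing 4:l first → 6 extensions
total linear extensions = 21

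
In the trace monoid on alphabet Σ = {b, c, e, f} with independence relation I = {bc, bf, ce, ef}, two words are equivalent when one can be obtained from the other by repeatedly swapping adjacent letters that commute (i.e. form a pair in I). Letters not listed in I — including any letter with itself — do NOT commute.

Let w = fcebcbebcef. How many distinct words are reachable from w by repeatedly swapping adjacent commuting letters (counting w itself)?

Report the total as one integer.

drop 0:f onto floor
drop 1:c onto {0:f}
drop 2:e onto floor
drop 3:b onto {2:e}
drop 4:c onto {1:c}
drop 5:b onto {3:b}
drop 6:e onto {5:b}
drop 7:b onto {6:e}
drop 8:c onto {4:c}
drop 9:e onto {7:b}
drop 10:f onto {8:c}
ground layer = {0:f, 2:e}
drop-orders for the pieces not yet dropped (sum over which currently-grounded one goes next):
  1 to go: {9} 1  {10} 1
  2 to go: {7,9} 1  {8,10} 1  {9,10} 2
  3 to go: {4,8,10} 1  {6,7,9} 1  {7,9,10} 3  {8,9,10} 3
  4 to go: {1,4,8,10} 1  {4,8,9,10} 4  {5,6,7,9} 1  {6,7,9,10} 4  {7,8,9,10} 6
  5 to go: {0,1,4,8,10} 1  {1,4,8,9,10} 5  {3,5,6,7,9} 1  {4,7,8,9,10} 10  {5,6,7,9,10} 5  {6,7,8,9,10} 10
  6 to go: {0,1,4,8,9,10} 6  {1,4,7,8,9,10} 15  {2,3,5,6,7,9} 1  {3,5,6,7,9,10} 6  {4,6,7,8,9,10} 20  {5,6,7,8,9,10} 15
  7 to go: {0,1,4,7,8,9,10} 21  {1,4,6,7,8,9,10} 35  {2,3,5,6,7,9,10} 7  {3,5,6,7,8,9,10} 21  {4,5,6,7,8,9,10} 35
  8 to go: {0,1,4,6,7,8,9,10} 56  {1,4,5,6,7,8,9,10} 70  {2,3,5,6,7,8,9,10} 28  {3,4,5,6,7,8,9,10} 56
  9 to go: {0,1,4,5,6,7,8,9,10} 126  {1,3,4,5,6,7,8,9,10} 126  {2,3,4,5,6,7,8,9,10} 84
  if 0:f drops first: 210 orders
  if 2:e drops first: 252 orders
heap linearizations: 462

462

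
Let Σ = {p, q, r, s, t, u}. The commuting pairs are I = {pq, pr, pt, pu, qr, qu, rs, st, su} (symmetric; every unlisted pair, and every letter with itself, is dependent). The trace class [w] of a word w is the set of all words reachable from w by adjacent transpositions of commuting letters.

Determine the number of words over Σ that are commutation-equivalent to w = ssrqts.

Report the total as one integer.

9

piece 0:s — minimal
piece 1:s rests on {0:s}
piece 2:r — minimal
piece 3:q rests on {1:s}
piece 4:t rests on {2:r, 3:q}
piece 5:s rests on {3:q}
minimal pieces: {0:s, 2:r}
ways to finish when only these pieces remain (= sum over removing one remaining piece with nothing left below it):
  1 left: {4}→1  {5}→1
  2 left: {2,4}→1  {4,5}→2
  3 left: {2,4,5}→3  {3,4,5}→2
  4 left: {1,3,4,5}→2  {2,3,4,5}→5
  placing 0:s first → 7 extensions
  placing 2:r first → 2 extensions
total linear extensions = 9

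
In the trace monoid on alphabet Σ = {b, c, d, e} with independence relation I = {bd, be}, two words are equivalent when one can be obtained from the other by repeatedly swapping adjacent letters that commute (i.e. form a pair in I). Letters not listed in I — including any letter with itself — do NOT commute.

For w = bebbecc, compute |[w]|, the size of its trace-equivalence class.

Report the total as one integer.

10

#0=b has no predecessor
#1=e has no predecessor
#2=b depends on [0:b]
#3=b depends on [2:b]
#4=e depends on [1:e]
#5=c depends on [3:b, 4:e]
#6=c depends on [5:c]
sources: [0:b, 1:e]
N(rest) = Σ N(rest − s) over sources s of rest; N(one piece) = 1:
  size 1 → [6]=1
  size 2 → [5,6]=1
  size 3 → [3,5,6]=1  [4,5,6]=1
  size 4 → [1,4,5,6]=1  [2,3,5,6]=1  [3,4,5,6]=2
  size 5 → [0,2,3,5,6]=1  [1,3,4,5,6]=3  [2,3,4,5,6]=3
  first=0(b) contributes 6
  first=1(e) contributes 4
|[w]| = 10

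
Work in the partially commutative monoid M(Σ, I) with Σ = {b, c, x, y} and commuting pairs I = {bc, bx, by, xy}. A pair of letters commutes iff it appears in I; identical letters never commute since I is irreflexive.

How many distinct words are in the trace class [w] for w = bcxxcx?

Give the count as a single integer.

drop 0:b onto floor
drop 1:c onto floor
drop 2:x onto {1:c}
drop 3:x onto {2:x}
drop 4:c onto {3:x}
drop 5:x onto {4:c}
ground layer = {0:b, 1:c}
drop-orders for the pieces not yet dropped (sum over which currently-grounded one goes next):
  1 to go: {0} 1  {5} 1
  2 to go: {0,5} 2  {4,5} 1
  3 to go: {0,4,5} 3  {3,4,5} 1
  4 to go: {0,3,4,5} 4  {2,3,4,5} 1
  if 0:b drops first: 1 orders
  if 1:c drops first: 5 orders
heap linearizations: 6

6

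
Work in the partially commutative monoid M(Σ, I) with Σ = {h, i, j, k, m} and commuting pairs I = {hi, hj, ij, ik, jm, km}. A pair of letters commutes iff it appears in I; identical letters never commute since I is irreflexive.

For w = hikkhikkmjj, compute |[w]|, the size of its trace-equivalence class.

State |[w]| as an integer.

145

0(h) covers ∅
1(i) covers ∅
2(k) covers 0:h
3(k) covers 2:k
4(h) covers 3:k
5(i) covers 1:i
6(k) covers 4:h
7(k) covers 6:k
8(m) covers 4:h, 5:i
9(j) covers 7:k
10(j) covers 9:j
floor of heap: 0:h, 1:i
completions by unplaced set U, small U first (add the entries for U minus each lowest piece of U):
  |U|=1: {8}:1  {10}:1
  |U|=2: {5,8}:1  {8,10}:2  {9,10}:1
  |U|=3: {1,5,8}:1  {5,8,10}:3  {7,9,10}:1  {8,9,10}:3
  |U|=4: {1,5,8,10}:4  {5,8,9,10}:6  {6,7,9,10}:1  {7,8,9,10}:4
  |U|=5: {1,5,8,9,10}:10  {5,7,8,9,10}:10  {6,7,8,9,10}:5
  |U|=6: {1,5,7,8,9,10}:20  {4,6,7,8,9,10}:5  {5,6,7,8,9,10}:15
  |U|=7: {1,5,6,7,8,9,10}:35  {3,4,6,7,8,9,10}:5  {4,5,6,7,8,9,10}:20
  |U|=8: {1,4,5,6,7,8,9,10}:55  {2,3,4,6,7,8,9,10}:5  {3,4,5,6,7,8,9,10}:25
  |U|=9: {0,2,3,4,6,7,8,9,10}:5  {1,3,4,5,6,7,8,9,10}:80  {2,3,4,5,6,7,8,9,10}:30
  start at 0(h): 110
  start at 1(i): 35
sum over floor = 145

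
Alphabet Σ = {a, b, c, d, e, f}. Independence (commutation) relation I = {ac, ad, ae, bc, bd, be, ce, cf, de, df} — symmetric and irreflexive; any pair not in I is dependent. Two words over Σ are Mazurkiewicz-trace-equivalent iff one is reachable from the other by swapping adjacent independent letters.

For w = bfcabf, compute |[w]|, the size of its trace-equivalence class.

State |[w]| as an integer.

6

0(b) covers ∅
1(f) covers 0:b
2(c) covers ∅
3(a) covers 1:f
4(b) covers 3:a
5(f) covers 4:b
floor of heap: 0:b, 2:c
completions by unplaced set U, small U first (add the entries for U minus each lowest piece of U):
  |U|=1: {2}:1  {5}:1
  |U|=2: {2,5}:2  {4,5}:1
  |U|=3: {2,4,5}:3  {3,4,5}:1
  |U|=4: {1,3,4,5}:1  {2,3,4,5}:4
  start at 0(b): 5
  start at 2(c): 1
sum over floor = 6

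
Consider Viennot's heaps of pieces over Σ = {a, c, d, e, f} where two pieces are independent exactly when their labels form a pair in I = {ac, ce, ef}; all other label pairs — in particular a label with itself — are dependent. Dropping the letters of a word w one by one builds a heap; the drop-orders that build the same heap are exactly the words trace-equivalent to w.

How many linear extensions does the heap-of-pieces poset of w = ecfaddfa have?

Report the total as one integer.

#0=e has no predecessor
#1=c has no predecessor
#2=f depends on [1:c]
#3=a depends on [0:e, 2:f]
#4=d depends on [3:a]
#5=d depends on [4:d]
#6=f depends on [5:d]
#7=a depends on [6:f]
sources: [0:e, 1:c]
N(rest) = Σ N(rest − s) over sources s of rest; N(one piece) = 1:
  size 1 → [7]=1
  size 2 → [6,7]=1
  size 3 → [5,6,7]=1
  size 4 → [4,5,6,7]=1
  size 5 → [3,4,5,6,7]=1
  size 6 → [0,3,4,5,6,7]=1  [2,3,4,5,6,7]=1
  first=0(e) contributes 1
  first=1(c) contributes 2
|[w]| = 3

3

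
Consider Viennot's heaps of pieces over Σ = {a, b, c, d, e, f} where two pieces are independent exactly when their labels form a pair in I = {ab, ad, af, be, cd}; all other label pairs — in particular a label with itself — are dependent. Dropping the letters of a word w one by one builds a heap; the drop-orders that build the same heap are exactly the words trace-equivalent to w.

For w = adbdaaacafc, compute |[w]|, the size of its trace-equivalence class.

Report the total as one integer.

#0=a has no predecessor
#1=d has no predecessor
#2=b depends on [1:d]
#3=d depends on [2:b]
#4=a depends on [0:a]
#5=a depends on [4:a]
#6=a depends on [5:a]
#7=c depends on [2:b, 6:a]
#8=a depends on [7:c]
#9=f depends on [3:d, 7:c]
#10=c depends on [8:a, 9:f]
sources: [0:a, 1:d]
N(rest) = Σ N(rest − s) over sources s of rest; N(one piece) = 1:
  size 1 → [10]=1
  size 2 → [8,10]=1  [9,10]=1
  size 3 → [3,9,10]=1  [8,9,10]=2
  size 4 → [3,8,9,10]=3  [7,8,9,10]=2
  size 5 → [3,7,8,9,10]=5  [6,7,8,9,10]=2
  size 6 → [2,3,7,8,9,10]=5  [3,6,7,8,9,10]=7  [5,6,7,8,9,10]=2
  size 7 → [1,2,3,7,8,9,10]=5  [2,3,6,7,8,9,10]=12  [3,5,6,7,8,9,10]=9  [4,5,6,7,8,9,10]=2
  size 8 → [0,4,5,6,7,8,9,10]=2  [1,2,3,6,7,8,9,10]=17  [2,3,5,6,7,8,9,10]=21  [3,4,5,6,7,8,9,10]=11
  size 9 → [0,3,4,5,6,7,8,9,10]=13  [1,2,3,5,6,7,8,9,10]=38  [2,3,4,5,6,7,8,9,10]=32
  first=0(a) contributes 70
  first=1(d) contributes 45
|[w]| = 115

115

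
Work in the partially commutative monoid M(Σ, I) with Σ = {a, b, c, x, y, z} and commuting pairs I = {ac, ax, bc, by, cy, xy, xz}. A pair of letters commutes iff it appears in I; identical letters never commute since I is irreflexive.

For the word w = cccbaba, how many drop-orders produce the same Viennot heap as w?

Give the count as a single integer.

35

piece 0:c — minimal
piece 1:c rests on {0:c}
piece 2:c rests on {1:c}
piece 3:b — minimal
piece 4:a rests on {3:b}
piece 5:b rests on {4:a}
piece 6:a rests on {5:b}
minimal pieces: {0:c, 3:b}
ways to finish when only these pieces remain (= sum over removing one remaining piece with nothing left below it):
  1 left: {2}→1  {6}→1
  2 left: {1,2}→1  {2,6}→2  {5,6}→1
  3 left: {0,1,2}→1  {1,2,6}→3  {2,5,6}→3  {4,5,6}→1
  4 left: {0,1,2,6}→4  {1,2,5,6}→6  {2,4,5,6}→4  {3,4,5,6}→1
  5 left: {0,1,2,5,6}→10  {1,2,4,5,6}→10  {2,3,4,5,6}→5
  placing 0:c first → 15 extensions
  placing 3:b first → 20 extensions
total linear extensions = 35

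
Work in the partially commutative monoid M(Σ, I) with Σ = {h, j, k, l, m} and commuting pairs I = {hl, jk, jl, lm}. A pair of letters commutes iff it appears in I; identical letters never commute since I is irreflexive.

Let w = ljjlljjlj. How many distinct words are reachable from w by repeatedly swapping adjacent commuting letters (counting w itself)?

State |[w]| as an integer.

0(l) covers ∅
1(j) covers ∅
2(j) covers 1:j
3(l) covers 0:l
4(l) covers 3:l
5(j) covers 2:j
6(j) covers 5:j
7(l) covers 4:l
8(j) covers 6:j
floor of heap: 0:l, 1:j
completions by unplaced set U, small U first (add the entries for U minus each lowest piece of U):
  |U|=1: {7}:1  {8}:1
  |U|=2: {4,7}:1  {6,8}:1  {7,8}:2
  |U|=3: {3,4,7}:1  {4,7,8}:3  {5,6,8}:1  {6,7,8}:3
  |U|=4: {0,3,4,7}:1  {2,5,6,8}:1  {3,4,7,8}:4  {4,6,7,8}:6  {5,6,7,8}:4
  |U|=5: {0,3,4,7,8}:5  {1,2,5,6,8}:1  {2,5,6,7,8}:5  {3,4,6,7,8}:10  {4,5,6,7,8}:10
  |U|=6: {0,3,4,6,7,8}:15  {1,2,5,6,7,8}:6  {2,4,5,6,7,8}:15  {3,4,5,6,7,8}:20
  |U|=7: {0,3,4,5,6,7,8}:35  {1,2,4,5,6,7,8}:21  {2,3,4,5,6,7,8}:35
  start at 0(l): 56
  start at 1(j): 70
sum over floor = 126

126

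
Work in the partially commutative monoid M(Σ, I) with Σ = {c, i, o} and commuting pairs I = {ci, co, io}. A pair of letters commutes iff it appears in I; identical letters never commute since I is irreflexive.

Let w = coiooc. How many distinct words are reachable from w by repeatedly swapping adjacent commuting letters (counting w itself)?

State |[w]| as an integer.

60

#0=c has no predecessor
#1=o has no predecessor
#2=i has no predecessor
#3=o depends on [1:o]
#4=o depends on [3:o]
#5=c depends on [0:c]
sources: [0:c, 1:o, 2:i]
N(rest) = Σ N(rest − s) over sources s of rest; N(one piece) = 1:
  size 1 → [2]=1  [4]=1  [5]=1
  size 2 → [0,5]=1  [2,4]=2  [2,5]=2  [3,4]=1  [4,5]=2
  size 3 → [0,2,5]=3  [0,4,5]=3  [1,3,4]=1  [2,3,4]=3  [2,4,5]=6  [3,4,5]=3
  size 4 → [0,2,4,5]=12  [0,3,4,5]=6  [1,2,3,4]=4  [1,3,4,5]=4  [2,3,4,5]=12
  first=0(c) contributes 20
  first=1(o) contributes 30
  first=2(i) contributes 10
|[w]| = 60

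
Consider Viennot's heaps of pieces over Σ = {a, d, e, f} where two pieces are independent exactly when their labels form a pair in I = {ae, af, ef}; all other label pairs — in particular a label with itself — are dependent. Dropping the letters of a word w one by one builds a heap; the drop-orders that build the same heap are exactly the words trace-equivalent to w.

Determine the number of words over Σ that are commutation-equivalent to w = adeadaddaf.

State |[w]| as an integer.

drop 0:a onto floor
drop 1:d onto {0:a}
drop 2:e onto {1:d}
drop 3:a onto {1:d}
drop 4:d onto {2:e, 3:a}
drop 5:a onto {4:d}
drop 6:d onto {5:a}
drop 7:d onto {6:d}
drop 8:a onto {7:d}
drop 9:f onto {7:d}
ground layer = {0:a}
drop-orders for the pieces not yet dropped (sum over which currently-grounded one goes next):
  1 to go: {8} 1  {9} 1
  2 to go: {8,9} 2
  3 to go: {7,8,9} 2
  4 to go: {6,7,8,9} 2
  5 to go: {5,6,7,8,9} 2
  6 to go: {4,5,6,7,8,9} 2
  7 to go: {2,4,5,6,7,8,9} 2  {3,4,5,6,7,8,9} 2
  8 to go: {2,3,4,5,6,7,8,9} 4
  if 0:a drops first: 4 orders

4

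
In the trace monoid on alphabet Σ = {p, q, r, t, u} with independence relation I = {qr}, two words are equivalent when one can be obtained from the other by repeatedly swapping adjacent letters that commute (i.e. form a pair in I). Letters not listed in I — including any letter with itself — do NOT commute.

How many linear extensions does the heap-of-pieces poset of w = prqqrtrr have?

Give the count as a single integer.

6

0(p) covers ∅
1(r) covers 0:p
2(q) covers 0:p
3(q) covers 2:q
4(r) covers 1:r
5(t) covers 3:q, 4:r
6(r) covers 5:t
7(r) covers 6:r
floor of heap: 0:p
completions by unplaced set U, small U first (add the entries for U minus each lowest piece of U):
  |U|=1: {7}:1
  |U|=2: {6,7}:1
  |U|=3: {5,6,7}:1
  |U|=4: {3,5,6,7}:1  {4,5,6,7}:1
  |U|=5: {1,4,5,6,7}:1  {2,3,5,6,7}:1  {3,4,5,6,7}:2
  |U|=6: {1,3,4,5,6,7}:3  {2,3,4,5,6,7}:3
  start at 0(p): 6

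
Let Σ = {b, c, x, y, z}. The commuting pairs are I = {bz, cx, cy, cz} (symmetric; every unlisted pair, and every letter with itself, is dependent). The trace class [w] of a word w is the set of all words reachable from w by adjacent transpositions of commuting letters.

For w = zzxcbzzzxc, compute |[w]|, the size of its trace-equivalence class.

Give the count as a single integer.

0(z) covers ∅
1(z) covers 0:z
2(x) covers 1:z
3(c) covers ∅
4(b) covers 2:x, 3:c
5(z) covers 2:x
6(z) covers 5:z
7(z) covers 6:z
8(x) covers 4:b, 7:z
9(c) covers 4:b
floor of heap: 0:z, 3:c
completions by unplaced set U, small U first (add the entries for U minus each lowest piece of U):
  |U|=1: {8}:1  {9}:1
  |U|=2: {7,8}:1  {8,9}:2
  |U|=3: {4,8,9}:2  {6,7,8}:1  {7,8,9}:3
  |U|=4: {3,4,8,9}:2  {4,7,8,9}:5  {5,6,7,8}:1  {6,7,8,9}:4
  |U|=5: {3,4,7,8,9}:7  {4,6,7,8,9}:9  {5,6,7,8,9}:5
  |U|=6: {3,4,6,7,8,9}:16  {4,5,6,7,8,9}:14
  |U|=7: {2,4,5,6,7,8,9}:14  {3,4,5,6,7,8,9}:30
  |U|=8: {1,2,4,5,6,7,8,9}:14  {2,3,4,5,6,7,8,9}:44
  start at 0(z): 58
  start at 3(c): 14
sum over floor = 72

72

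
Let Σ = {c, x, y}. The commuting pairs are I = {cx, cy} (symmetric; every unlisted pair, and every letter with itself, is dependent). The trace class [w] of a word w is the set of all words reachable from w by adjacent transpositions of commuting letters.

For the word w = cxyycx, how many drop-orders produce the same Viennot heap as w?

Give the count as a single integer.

15

drop 0:c onto floor
drop 1:x onto floor
drop 2:y onto {1:x}
drop 3:y onto {2:y}
drop 4:c onto {0:c}
drop 5:x onto {3:y}
ground layer = {0:c, 1:x}
drop-orders for the pieces not yet dropped (sum over which currently-grounded one goes next):
  1 to go: {4} 1  {5} 1
  2 to go: {0,4} 1  {3,5} 1  {4,5} 2
  3 to go: {0,4,5} 3  {2,3,5} 1  {3,4,5} 3
  4 to go: {0,3,4,5} 6  {1,2,3,5} 1  {2,3,4,5} 4
  if 0:c drops first: 5 orders
  if 1:x drops first: 10 orders
heap linearizations: 15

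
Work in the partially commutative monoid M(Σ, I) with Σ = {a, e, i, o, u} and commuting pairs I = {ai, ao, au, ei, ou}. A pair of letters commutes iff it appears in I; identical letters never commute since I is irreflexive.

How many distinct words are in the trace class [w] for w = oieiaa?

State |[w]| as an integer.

0(o) covers ∅
1(i) covers 0:o
2(e) covers 0:o
3(i) covers 1:i
4(a) covers 2:e
5(a) covers 4:a
floor of heap: 0:o
completions by unplaced set U, small U first (add the entries for U minus each lowest piece of U):
  |U|=1: {3}:1  {5}:1
  |U|=2: {1,3}:1  {3,5}:2  {4,5}:1
  |U|=3: {1,3,5}:3  {2,4,5}:1  {3,4,5}:3
  |U|=4: {1,3,4,5}:6  {2,3,4,5}:4
  start at 0(o): 10

10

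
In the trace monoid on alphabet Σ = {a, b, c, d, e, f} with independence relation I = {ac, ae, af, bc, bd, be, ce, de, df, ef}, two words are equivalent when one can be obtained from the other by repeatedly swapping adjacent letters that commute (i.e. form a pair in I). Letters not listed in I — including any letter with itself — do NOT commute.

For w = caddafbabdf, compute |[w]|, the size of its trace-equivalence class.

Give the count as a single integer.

27

drop 0:c onto floor
drop 1:a onto floor
drop 2:d onto {0:c, 1:a}
drop 3:d onto {2:d}
drop 4:a onto {3:d}
drop 5:f onto {0:c}
drop 6:b onto {4:a, 5:f}
drop 7:a onto {6:b}
drop 8:b onto {7:a}
drop 9:d onto {7:a}
drop 10:f onto {8:b}
ground layer = {0:c, 1:a}
drop-orders for the pieces not yet dropped (sum over which currently-grounded one goes next):
  1 to go: {9} 1  {10} 1
  2 to go: {8,10} 1  {9,10} 2
  3 to go: {8,9,10} 3
  4 to go: {7,8,9,10} 3
  5 to go: {6,7,8,9,10} 3
  6 to go: {4,6,7,8,9,10} 3  {5,6,7,8,9,10} 3
  7 to go: {3,4,6,7,8,9,10} 3  {4,5,6,7,8,9,10} 6
  8 to go: {2,3,4,6,7,8,9,10} 3  {3,4,5,6,7,8,9,10} 9
  9 to go: {1,2,3,4,6,7,8,9,10} 3  {2,3,4,5,6,7,8,9,10} 12
  if 0:c drops first: 15 orders
  if 1:a drops first: 12 orders
heap linearizations: 27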